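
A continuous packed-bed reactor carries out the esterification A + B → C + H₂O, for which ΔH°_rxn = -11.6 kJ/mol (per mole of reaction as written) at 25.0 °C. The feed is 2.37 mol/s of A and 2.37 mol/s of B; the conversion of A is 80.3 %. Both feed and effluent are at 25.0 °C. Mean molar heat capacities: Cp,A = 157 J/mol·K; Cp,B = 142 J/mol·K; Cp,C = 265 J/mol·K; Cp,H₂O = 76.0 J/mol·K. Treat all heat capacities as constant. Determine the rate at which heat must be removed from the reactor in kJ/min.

Q_out = 1320 kJ/min

Extent of reaction ξ = 0.803 × 2.37 = 1.9031 mol/s
Reaction term: ξ·ΔH°_rxn = 1.9031 × -11.6 = -22.076 kJ/s
Q = ΔH = -22.076 kJ/s = -22.076 kW
Heat removed = 1324.6 kJ/min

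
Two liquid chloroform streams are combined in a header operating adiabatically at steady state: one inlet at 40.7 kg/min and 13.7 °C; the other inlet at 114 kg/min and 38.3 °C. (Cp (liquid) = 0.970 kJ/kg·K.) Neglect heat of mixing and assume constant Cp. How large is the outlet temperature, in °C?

Energy balance with Q = 0: Σ ṁᵢCp,ᵢ(T_out − Tᵢ) = 0
T_out = Σ ṁᵢCp,ᵢTᵢ / Σ ṁᵢCp,ᵢ
      = 4776.1 / 150.06 = 31.828 °C

T_out = 31.8 °C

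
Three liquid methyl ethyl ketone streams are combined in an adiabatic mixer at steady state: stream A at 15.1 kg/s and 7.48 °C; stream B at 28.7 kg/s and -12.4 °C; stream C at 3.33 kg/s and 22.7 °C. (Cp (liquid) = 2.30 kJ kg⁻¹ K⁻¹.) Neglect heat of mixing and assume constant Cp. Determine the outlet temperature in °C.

Energy balance with Q = 0: Σ ṁᵢCp,ᵢ(T_out − Tᵢ) = 0
Σ ṁᵢCp,ᵢTᵢ = 15.1×2.30×7.48 + 28.7×2.30×-12.4 + 3.33×2.30×22.7 = -384.88
Σ ṁᵢCp,ᵢ = 15.1×2.30 + 28.7×2.30 + 3.33×2.30 = 108.4
T_out = -384.88 / 108.4 = -3.5506 °C

T_out = -3.55 °C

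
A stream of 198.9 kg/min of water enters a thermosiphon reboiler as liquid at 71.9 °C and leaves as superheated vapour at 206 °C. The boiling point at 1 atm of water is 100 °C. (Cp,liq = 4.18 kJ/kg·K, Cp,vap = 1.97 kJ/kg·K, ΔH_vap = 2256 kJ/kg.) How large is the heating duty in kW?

liquid 71.9→100 °C: 117.46 kJ/kg
vaporisation at 100 °C: 2256 kJ/kg
vapour 100→206 °C: 208.82 kJ/kg
Δh = 117.46 + 2256 + 208.82 = 2582.3 kJ/kg
Q = ṁ·Δh = 198.9 kg/min × 2582.3 kJ/kg = 513620 kJ/min
|Q| = 8560.3 kW

Q = 8560 kW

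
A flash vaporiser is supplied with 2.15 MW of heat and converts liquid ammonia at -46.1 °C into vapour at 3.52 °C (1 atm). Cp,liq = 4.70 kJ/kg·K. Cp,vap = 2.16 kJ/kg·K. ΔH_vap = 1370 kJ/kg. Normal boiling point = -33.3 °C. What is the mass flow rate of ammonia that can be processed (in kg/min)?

ṁ = 85.4 kg/min

Δh = 4.70×(-33.3−-46.1) + 1370 + 2.16×(3.52−-33.3) = 1509.7 kJ/kg
Q = 2.15 MW = 2150 kJ/s = 129000 kJ/min
ṁ = Q/Δh = 129000 / 1509.7 = 85.448 kg/min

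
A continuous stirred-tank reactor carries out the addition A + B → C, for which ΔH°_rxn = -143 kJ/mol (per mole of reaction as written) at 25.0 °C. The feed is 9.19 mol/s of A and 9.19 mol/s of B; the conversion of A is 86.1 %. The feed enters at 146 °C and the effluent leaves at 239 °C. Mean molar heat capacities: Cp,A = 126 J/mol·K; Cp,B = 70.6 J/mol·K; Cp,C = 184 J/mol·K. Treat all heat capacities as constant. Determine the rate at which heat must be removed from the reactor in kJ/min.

Q_out = 59100 kJ/min

Extent of reaction ξ = 0.861 × 9.19 = 7.9126 mol/s
Reaction term: ξ·ΔH°_rxn = 7.9126 × -143 = -1131.5 kJ/s
Sensible, feed 146→25 °C: -218.62 kJ/s
Outlet flows (mol/s): A 1.2774, B 1.2774, C 7.9126
Sensible, products 25→239 °C: 365.31 kJ/s
Q = ΔH = -984.81 kJ/s = -984.81 kW
Heat removed = 59088 kJ/min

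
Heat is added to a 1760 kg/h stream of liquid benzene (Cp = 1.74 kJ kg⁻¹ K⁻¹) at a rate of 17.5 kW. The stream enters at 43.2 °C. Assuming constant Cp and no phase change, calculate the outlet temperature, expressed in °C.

Q = 17.5 kW = 63000 kJ/h
ΔT = Q/(ṁ·Cp) = 63000/(1760×1.74) = 20.572 K
T_out = 43.2 + 20.572 = 63.772 °C

T_out = 63.8 °C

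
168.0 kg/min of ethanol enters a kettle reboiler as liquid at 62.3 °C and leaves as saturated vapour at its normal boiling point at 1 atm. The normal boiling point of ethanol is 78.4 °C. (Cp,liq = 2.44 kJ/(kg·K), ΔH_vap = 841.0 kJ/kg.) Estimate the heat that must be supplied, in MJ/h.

liquid 62.3→78.4 °C: 39.284 kJ/kg
vaporisation at 78.4 °C: 841 kJ/kg
Δh = 39.284 + 841 = 880.28 kJ/kg
Q = ṁ·Δh = 168.0 kg/min × 880.28 kJ/kg = 147890 kJ/min
|Q| = 2464.8 kW = 8873.3 MJ/h

Q = 8870 MJ/h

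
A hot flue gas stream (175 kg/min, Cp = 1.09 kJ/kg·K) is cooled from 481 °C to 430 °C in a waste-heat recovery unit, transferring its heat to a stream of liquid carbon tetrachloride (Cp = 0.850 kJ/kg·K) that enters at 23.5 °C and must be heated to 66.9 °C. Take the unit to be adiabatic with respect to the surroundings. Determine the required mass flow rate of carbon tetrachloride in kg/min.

Heat released by hot stream: Q = 175 × 1.09 × (481 − 430) = 9728.2 kJ/min
Energy balance on cold side (adiabatic exchanger): Q = ṁ_c·Cp_c·(T_c,out − T_c,in)
ṁ_c = 9728.2 / [0.850 × (66.9 − 23.5)] = 263.71 kg/min

ṁ_c = 264 kg/min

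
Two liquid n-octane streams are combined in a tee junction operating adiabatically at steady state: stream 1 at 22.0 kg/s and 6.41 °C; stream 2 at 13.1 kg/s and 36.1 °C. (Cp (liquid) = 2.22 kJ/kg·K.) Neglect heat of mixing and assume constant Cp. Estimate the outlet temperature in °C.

Energy balance with Q = 0: Σ ṁᵢCp,ᵢ(T_out − Tᵢ) = 0
Σ ṁᵢCp,ᵢTᵢ = 22.0×2.22×6.41 + 13.1×2.22×36.1 = 1362.9
Σ ṁᵢCp,ᵢ = 22.0×2.22 + 13.1×2.22 = 77.922
T_out = 1362.9 / 77.922 = 17.491 °C

T_out = 17.5 °C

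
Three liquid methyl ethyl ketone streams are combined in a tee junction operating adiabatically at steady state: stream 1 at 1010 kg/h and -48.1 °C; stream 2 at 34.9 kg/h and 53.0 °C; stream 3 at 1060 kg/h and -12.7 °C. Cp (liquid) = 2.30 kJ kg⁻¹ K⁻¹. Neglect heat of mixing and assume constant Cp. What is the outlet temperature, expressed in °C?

Adiabatic, steady state ⇒ Σ ṁᵢCp,ᵢ(T_out − Tᵢ) = 0
Σ ṁᵢCp,ᵢTᵢ = 1010×2.30×-48.1 + 34.9×2.30×53.0 + 1060×2.30×-12.7 = -138440
Σ ṁᵢCp,ᵢ = 1010×2.30 + 34.9×2.30 + 1060×2.30 = 4841.3
T_out = -138440 / 4841.3 = -28.597 °C

T_out = -28.6 °C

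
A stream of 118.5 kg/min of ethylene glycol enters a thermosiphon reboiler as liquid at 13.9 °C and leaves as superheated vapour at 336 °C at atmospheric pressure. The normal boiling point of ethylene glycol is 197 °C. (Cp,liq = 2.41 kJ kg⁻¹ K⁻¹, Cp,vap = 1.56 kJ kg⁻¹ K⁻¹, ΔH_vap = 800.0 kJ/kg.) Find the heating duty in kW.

Q = 2880 kW

liquid 13.9→197 °C: 441.27 kJ/kg
vaporisation at 197 °C: 800 kJ/kg
vapour 197→336 °C: 216.84 kJ/kg
Δh = 441.27 + 800 + 216.84 = 1458.1 kJ/kg
Q = ṁ·Δh = 118.5 kg/min × 1458.1 kJ/kg = 172790 kJ/min
|Q| = 2879.8 kW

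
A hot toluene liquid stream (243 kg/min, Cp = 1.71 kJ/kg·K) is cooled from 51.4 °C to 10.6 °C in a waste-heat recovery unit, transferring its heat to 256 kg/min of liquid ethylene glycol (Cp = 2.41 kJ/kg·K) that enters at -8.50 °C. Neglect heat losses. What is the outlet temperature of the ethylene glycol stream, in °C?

T_c,out = 19.0 °C

Heat released by hot stream: Q = 243 × 1.71 × (51.4 − 10.6) = 16954 kJ/min
Energy balance on cold side (adiabatic exchanger): Q = ṁ_c·Cp_c·(T_c,out − T_c,in)
T_c,out = -8.50 + 16954/(256 × 2.41) = 18.979 °C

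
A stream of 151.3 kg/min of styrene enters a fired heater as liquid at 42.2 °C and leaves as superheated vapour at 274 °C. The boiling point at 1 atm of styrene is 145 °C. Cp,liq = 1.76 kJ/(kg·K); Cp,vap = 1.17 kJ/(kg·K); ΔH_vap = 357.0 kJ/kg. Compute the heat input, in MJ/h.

Q = 6250 MJ/h

liquid 42.2→145 °C: 180.93 kJ/kg
vaporisation at 145 °C: 357 kJ/kg
vapour 145→274 °C: 150.93 kJ/kg
Δh = 180.93 + 357 + 150.93 = 688.86 kJ/kg
Q = ṁ·Δh = 151.3 kg/min × 688.86 kJ/kg = 104220 kJ/min
|Q| = 1737.1 kW = 6253.5 MJ/h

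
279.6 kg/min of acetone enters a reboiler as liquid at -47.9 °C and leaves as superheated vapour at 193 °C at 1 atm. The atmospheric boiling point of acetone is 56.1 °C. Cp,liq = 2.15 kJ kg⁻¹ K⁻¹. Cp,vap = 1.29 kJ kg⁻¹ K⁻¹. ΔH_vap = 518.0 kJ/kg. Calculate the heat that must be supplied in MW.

Q = 4.28 MW

liquid -47.9→56.1 °C: 223.6 kJ/kg
vaporisation at 56.1 °C: 518 kJ/kg
vapour 56.1→193 °C: 176.6 kJ/kg
Δh = 223.6 + 518 + 176.6 = 918.2 kJ/kg
Q = ṁ·Δh = 279.6 kg/min × 918.2 kJ/kg = 256730 kJ/min
|Q| = 4278.8 kW = 4.2788 MW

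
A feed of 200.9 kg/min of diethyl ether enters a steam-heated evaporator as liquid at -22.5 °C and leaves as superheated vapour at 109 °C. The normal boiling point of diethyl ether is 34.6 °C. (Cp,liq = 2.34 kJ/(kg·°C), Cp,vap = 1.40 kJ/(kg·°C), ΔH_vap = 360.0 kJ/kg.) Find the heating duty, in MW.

liquid -22.5→34.6 °C: 133.61 kJ/kg
vaporisation at 34.6 °C: 360 kJ/kg
vapour 34.6→109 °C: 104.16 kJ/kg
Δh = 133.61 + 360 + 104.16 = 597.77 kJ/kg
Q = ṁ·Δh = 200.9 kg/min × 597.77 kJ/kg = 120090 kJ/min
|Q| = 2001.5 kW = 2.0015 MW

Q = 2.00 MW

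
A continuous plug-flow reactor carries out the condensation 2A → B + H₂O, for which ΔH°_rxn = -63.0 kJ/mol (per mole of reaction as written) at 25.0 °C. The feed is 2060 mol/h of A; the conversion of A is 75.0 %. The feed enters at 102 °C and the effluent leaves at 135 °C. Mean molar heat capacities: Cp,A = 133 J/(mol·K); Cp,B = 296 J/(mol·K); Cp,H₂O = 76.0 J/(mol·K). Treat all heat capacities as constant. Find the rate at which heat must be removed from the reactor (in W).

Q_out = 8510 W

Extent of reaction ξ = 0.750 × 2060 / 2 = 772.5 mol/h
Reaction term: ξ·ΔH°_rxn = 772.5 × -63.0 = -48668 kJ/h
Sensible, feed 102→25 °C: -21096 kJ/h
Outlet flows (mol/h): A 515, B 772.5, H₂O 772.5
Sensible, products 25→135 °C: 39145 kJ/h
Q = ΔH = -30619 kJ/h = -8.5052 kW
Heat removed = 8505.2 W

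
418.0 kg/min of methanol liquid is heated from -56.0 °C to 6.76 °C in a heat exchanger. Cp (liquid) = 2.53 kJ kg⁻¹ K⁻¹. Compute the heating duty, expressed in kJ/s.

Q = ṁ·Cp·ΔT = 418.0 × 2.53 × (6.76 − -56.0) = 66371 kJ/min
Converting: 66371 / 60 s = 1106.2 kW

Q = 1110 kJ/s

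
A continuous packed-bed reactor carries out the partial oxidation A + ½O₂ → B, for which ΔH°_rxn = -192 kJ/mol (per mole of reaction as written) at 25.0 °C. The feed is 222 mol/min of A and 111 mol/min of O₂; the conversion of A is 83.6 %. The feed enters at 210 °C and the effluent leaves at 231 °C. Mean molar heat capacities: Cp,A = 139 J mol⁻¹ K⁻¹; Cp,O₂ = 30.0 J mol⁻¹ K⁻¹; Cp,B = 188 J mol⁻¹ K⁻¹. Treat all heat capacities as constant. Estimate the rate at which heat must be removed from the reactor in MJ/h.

Extent of reaction ξ = 0.836 × 222 = 185.59 mol/min
Reaction term: ξ·ΔH°_rxn = 185.59 × -192 = -35634 kJ/min
Sensible, feed 210→25 °C: -6324.8 kJ/min
Outlet flows (mol/min): A 36.408, O₂ 18.204, B 185.59
Sensible, products 25→231 °C: 8342.6 kJ/min
Q = ΔH = -33616 kJ/min = -560.26 kW
Heat removed = 2016.9 MJ/h

Q_out = 2020 MJ/h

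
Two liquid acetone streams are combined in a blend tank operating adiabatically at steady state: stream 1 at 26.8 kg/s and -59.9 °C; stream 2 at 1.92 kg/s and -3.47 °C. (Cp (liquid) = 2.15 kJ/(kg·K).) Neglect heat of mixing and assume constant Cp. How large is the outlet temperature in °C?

No heat crosses the boundary, so H_out = H_in.
Σ ṁᵢCp,ᵢTᵢ = 26.8×2.15×-59.9 + 1.92×2.15×-3.47 = -3465.8
Σ ṁᵢCp,ᵢ = 26.8×2.15 + 1.92×2.15 = 61.748
T_out = -3465.8 / 61.748 = -56.128 °C

T_out = -56.1 °C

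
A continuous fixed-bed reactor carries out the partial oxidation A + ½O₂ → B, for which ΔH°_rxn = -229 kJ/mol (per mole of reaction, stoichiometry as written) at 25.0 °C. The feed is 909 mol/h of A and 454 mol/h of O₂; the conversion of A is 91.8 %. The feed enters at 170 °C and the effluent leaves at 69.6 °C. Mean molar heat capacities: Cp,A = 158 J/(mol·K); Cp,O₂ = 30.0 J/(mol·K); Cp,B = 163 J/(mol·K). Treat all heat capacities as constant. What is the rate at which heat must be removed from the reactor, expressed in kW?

Extent of reaction ξ = 0.918 × 909 = 834.46 mol/h
Reaction term: ξ·ΔH°_rxn = 834.46 × -229 = -191090 kJ/h
Sensible, feed 170→25 °C: -22800 kJ/h
Outlet flows (mol/h): A 74.538, O₂ 36.769, B 834.46
Sensible, products 25→69.6 °C: 6640.8 kJ/h
Q = ΔH = -207250 kJ/h = -57.57 kW
Heat removed = 57.57 kW

Q_out = 57.6 kW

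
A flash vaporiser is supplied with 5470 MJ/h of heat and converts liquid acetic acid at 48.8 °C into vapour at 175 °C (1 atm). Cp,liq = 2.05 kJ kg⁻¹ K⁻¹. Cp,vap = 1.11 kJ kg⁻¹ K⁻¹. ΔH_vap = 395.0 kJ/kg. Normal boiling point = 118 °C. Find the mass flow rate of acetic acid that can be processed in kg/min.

ṁ = 152 kg/min

Δh = 2.05×(118−48.8) + 395.0 + 1.11×(175−118) = 600.13 kJ/kg
Q = 5470 MJ/h = 1519.4 kJ/s = 91167 kJ/min
ṁ = Q/Δh = 91167 / 600.13 = 151.91 kg/min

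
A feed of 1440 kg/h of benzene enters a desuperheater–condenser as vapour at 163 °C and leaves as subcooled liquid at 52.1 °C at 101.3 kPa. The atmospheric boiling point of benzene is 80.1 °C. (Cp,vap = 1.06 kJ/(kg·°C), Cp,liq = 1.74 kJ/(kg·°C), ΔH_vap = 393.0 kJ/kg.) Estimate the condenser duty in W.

Q_c = 212000 W

vapour 163→80.1 °C: -87.874 kJ/kg
condensation at 80.1 °C: -393 kJ/kg
liquid 80.1→52.1 °C: -48.72 kJ/kg
Δh = -87.874 + -393 + -48.72 = -529.59 kJ/kg
Q = ṁ·Δh = 1440 kg/h × -529.59 kJ/kg = -762620 kJ/h
|Q| = 211.84 kW = 211840 W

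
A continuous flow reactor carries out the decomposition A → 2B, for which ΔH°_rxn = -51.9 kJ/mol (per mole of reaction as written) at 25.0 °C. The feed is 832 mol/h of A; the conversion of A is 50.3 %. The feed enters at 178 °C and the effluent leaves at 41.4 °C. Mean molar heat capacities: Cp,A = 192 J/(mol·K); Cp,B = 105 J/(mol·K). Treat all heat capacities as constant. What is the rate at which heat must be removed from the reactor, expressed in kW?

Extent of reaction ξ = 0.503 × 832 = 418.5 mol/h
Reaction term: ξ·ΔH°_rxn = 418.5 × -51.9 = -21720 kJ/h
Sensible, feed 178→25 °C: -24441 kJ/h
Outlet flows (mol/h): A 413.5, B 836.99
Sensible, products 25→41.4 °C: 2743.3 kJ/h
Q = ΔH = -43417 kJ/h = -12.06 kW
Heat removed = 12.06 kW

Q_out = 12.1 kW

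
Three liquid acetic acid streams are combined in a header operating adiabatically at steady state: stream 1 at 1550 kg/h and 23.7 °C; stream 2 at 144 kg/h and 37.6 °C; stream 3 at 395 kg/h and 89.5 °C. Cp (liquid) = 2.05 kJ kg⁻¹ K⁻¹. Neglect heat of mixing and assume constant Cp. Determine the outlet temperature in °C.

T_out = 37.1 °C

Energy balance with Q = 0: Σ ṁᵢCp,ᵢ(T_out − Tᵢ) = 0
Σ ṁᵢCp,ᵢTᵢ = 1550×2.05×23.7 + 144×2.05×37.6 + 395×2.05×89.5 = 158880
Σ ṁᵢCp,ᵢ = 1550×2.05 + 144×2.05 + 395×2.05 = 4282.4
T_out = 158880 / 4282.4 = 37.1 °C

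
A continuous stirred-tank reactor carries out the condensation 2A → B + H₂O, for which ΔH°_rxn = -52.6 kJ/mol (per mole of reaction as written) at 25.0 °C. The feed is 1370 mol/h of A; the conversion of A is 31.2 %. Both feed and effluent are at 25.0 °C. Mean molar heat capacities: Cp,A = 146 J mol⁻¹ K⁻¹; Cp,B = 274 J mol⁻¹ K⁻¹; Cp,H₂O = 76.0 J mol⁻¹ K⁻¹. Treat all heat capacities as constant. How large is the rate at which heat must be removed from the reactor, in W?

Extent of reaction ξ = 0.312 × 1370 / 2 = 213.72 mol/h
Reaction term: ξ·ΔH°_rxn = 213.72 × -52.6 = -11242 kJ/h
Q = ΔH = -11242 kJ/h = -3.1227 kW
Heat removed = 3122.7 W

Q_out = 3120 W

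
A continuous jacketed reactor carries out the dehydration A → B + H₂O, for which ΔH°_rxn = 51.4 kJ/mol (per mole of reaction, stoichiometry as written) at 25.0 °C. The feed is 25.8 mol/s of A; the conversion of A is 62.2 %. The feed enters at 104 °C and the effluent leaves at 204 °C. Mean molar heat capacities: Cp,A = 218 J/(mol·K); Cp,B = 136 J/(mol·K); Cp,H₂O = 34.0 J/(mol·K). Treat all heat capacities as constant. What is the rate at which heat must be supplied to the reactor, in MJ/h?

Extent of reaction ξ = 0.622 × 25.8 = 16.048 mol/s
Reaction term: ξ·ΔH°_rxn = 16.048 × 51.4 = 824.85 kJ/s
Sensible, feed 104→25 °C: -444.33 kJ/s
Outlet flows (mol/s): A 9.7524, B 16.048, H₂O 16.048
Sensible, products 25→204 °C: 868.89 kJ/s
Q = ΔH = 1249.4 kJ/s = 1249.4 kW
Heat supplied = 4497.9 MJ/h

Q_in = 4500 MJ/h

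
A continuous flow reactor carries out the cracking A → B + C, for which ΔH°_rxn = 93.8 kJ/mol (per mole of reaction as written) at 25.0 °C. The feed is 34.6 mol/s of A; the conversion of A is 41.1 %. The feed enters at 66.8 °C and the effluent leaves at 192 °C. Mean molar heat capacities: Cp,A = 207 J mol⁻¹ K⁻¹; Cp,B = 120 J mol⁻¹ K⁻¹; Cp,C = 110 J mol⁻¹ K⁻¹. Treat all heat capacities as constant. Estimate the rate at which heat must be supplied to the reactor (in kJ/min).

Q_in = 137000 kJ/min

Extent of reaction ξ = 0.411 × 34.6 = 14.221 mol/s
Reaction term: ξ·ΔH°_rxn = 14.221 × 93.8 = 1333.9 kJ/s
Sensible, feed 66.8→25 °C: -299.38 kJ/s
Outlet flows (mol/s): A 20.379, B 14.221, C 14.221
Sensible, products 25→192 °C: 1250.7 kJ/s
Q = ΔH = 2285.2 kJ/s = 2285.2 kW
Heat supplied = 137110 kJ/min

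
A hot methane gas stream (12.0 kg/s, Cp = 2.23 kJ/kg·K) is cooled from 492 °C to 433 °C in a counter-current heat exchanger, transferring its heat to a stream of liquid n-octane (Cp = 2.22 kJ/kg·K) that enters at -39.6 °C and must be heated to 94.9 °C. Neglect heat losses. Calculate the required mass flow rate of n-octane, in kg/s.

Heat released by hot stream: Q = 12.0 × 2.23 × (492 − 433) = 1578.8 kJ/s
Energy balance on cold side (adiabatic exchanger): Q = ṁ_c·Cp_c·(T_c,out − T_c,in)
ṁ_c = 1578.8 / [2.22 × (94.9 − -39.6)] = 5.2877 kg/s

ṁ_c = 5.29 kg/s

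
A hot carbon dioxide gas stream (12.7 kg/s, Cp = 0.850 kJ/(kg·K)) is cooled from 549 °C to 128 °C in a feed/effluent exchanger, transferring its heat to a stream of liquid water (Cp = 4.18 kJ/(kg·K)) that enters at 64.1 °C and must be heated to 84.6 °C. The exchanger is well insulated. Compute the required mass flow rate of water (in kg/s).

ṁ_c = 53.0 kg/s

Heat released by hot stream: Q = 12.7 × 0.850 × (549 − 128) = 4544.7 kJ/s
Energy balance on cold side (adiabatic exchanger): Q = ṁ_c·Cp_c·(T_c,out − T_c,in)
ṁ_c = 4544.7 / [4.18 × (84.6 − 64.1)] = 53.036 kg/s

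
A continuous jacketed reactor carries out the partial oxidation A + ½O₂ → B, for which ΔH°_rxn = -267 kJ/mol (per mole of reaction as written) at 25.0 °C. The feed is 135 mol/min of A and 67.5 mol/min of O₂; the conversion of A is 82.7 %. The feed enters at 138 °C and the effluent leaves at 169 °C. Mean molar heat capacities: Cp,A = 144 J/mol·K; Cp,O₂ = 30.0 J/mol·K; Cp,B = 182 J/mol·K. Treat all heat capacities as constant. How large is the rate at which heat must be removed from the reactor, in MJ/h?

Q_out = 1730 MJ/h

Extent of reaction ξ = 0.827 × 135 = 111.64 mol/min
Reaction term: ξ·ΔH°_rxn = 111.64 × -267 = -29809 kJ/min
Sensible, feed 138→25 °C: -2425.5 kJ/min
Outlet flows (mol/min): A 23.355, O₂ 11.678, B 111.64
Sensible, products 25→169 °C: 3460.7 kJ/min
Q = ΔH = -28774 kJ/min = -479.57 kW
Heat removed = 1726.4 MJ/h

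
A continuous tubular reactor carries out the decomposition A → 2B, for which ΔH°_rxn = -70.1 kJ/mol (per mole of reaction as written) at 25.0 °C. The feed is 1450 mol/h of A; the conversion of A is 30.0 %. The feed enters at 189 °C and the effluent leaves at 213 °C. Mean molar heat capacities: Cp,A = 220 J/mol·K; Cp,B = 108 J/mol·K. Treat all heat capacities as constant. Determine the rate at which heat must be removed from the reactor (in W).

Q_out = 6430 W

Extent of reaction ξ = 0.300 × 1450 = 435 mol/h
Reaction term: ξ·ΔH°_rxn = 435 × -70.1 = -30493 kJ/h
Sensible, feed 189→25 °C: -52316 kJ/h
Outlet flows (mol/h): A 1015, B 870
Sensible, products 25→213 °C: 59645 kJ/h
Q = ΔH = -23165 kJ/h = -6.4346 kW
Heat removed = 6434.6 W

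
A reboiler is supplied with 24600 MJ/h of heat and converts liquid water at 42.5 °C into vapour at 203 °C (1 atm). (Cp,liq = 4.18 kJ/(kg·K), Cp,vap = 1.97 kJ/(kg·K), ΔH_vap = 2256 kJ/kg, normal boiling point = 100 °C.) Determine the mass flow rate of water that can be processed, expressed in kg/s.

Δh = 4.18×(100−42.5) + 2256 + 1.97×(203−100) = 2699.3 kJ/kg
Q = 24600 MJ/h = 6833.3 kJ/s = 6833.3 kJ/s
ṁ = Q/Δh = 6833.3 / 2699.3 = 2.5316 kg/s

ṁ = 2.53 kg/s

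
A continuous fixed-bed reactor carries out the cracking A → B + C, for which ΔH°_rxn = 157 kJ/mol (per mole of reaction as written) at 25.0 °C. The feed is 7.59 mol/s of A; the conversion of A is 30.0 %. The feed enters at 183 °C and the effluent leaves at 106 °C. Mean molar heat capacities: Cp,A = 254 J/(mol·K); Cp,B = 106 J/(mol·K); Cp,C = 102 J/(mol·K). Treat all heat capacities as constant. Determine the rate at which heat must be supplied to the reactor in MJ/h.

Extent of reaction ξ = 0.300 × 7.59 = 2.277 mol/s
Reaction term: ξ·ΔH°_rxn = 2.277 × 157 = 357.49 kJ/s
Sensible, feed 183→25 °C: -304.6 kJ/s
Outlet flows (mol/s): A 5.313, B 2.277, C 2.277
Sensible, products 25→106 °C: 147.67 kJ/s
Q = ΔH = 200.56 kJ/s = 200.56 kW
Heat supplied = 722.01 MJ/h

Q_in = 722 MJ/h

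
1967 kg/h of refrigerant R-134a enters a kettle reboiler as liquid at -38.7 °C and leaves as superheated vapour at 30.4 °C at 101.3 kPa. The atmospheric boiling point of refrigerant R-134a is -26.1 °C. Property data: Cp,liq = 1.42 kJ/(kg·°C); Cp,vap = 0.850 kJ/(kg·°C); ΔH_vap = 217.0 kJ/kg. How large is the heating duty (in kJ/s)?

Q = 155 kJ/s

liquid -38.7→-26.1 °C: 17.892 kJ/kg
vaporisation at -26.1 °C: 217 kJ/kg
vapour -26.1→30.4 °C: 48.025 kJ/kg
Δh = 17.892 + 217 + 48.025 = 282.92 kJ/kg
Q = ṁ·Δh = 1967 kg/h × 282.92 kJ/kg = 556500 kJ/h
|Q| = 154.58 kW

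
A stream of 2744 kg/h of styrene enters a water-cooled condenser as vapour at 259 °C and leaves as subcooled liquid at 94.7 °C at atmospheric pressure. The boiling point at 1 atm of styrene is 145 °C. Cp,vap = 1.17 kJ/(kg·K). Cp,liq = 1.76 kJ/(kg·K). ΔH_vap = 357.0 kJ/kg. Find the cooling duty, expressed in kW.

vapour 259→145 °C: -133.38 kJ/kg
condensation at 145 °C: -357 kJ/kg
liquid 145→94.7 °C: -88.528 kJ/kg
Δh = -133.38 + -357 + -88.528 = -578.91 kJ/kg
Q = ṁ·Δh = 2744 kg/h × -578.91 kJ/kg = -1.5885e+06 kJ/h
|Q| = 441.26 kW

Q_c = 441 kW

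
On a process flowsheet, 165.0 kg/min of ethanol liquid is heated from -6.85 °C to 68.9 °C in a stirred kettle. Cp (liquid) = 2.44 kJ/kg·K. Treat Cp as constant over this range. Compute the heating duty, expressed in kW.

Q = 508 kW

Q = ṁ·Cp·ΔT = 165.0 × 2.44 × (68.9 − -6.85) = 30497 kJ/min
Converting: 30497 / 60 s = 508.28 kW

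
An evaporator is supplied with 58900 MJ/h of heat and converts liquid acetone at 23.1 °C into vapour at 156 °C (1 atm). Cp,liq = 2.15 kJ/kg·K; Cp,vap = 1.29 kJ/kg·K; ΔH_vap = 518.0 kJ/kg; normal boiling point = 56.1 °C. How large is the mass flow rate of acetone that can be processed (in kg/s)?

ṁ = 22.8 kg/s

Δh = 2.15×(56.1−23.1) + 518.0 + 1.29×(156−56.1) = 717.82 kJ/kg
Q = 58900 MJ/h = 16361 kJ/s = 16361 kJ/s
ṁ = Q/Δh = 16361 / 717.82 = 22.793 kg/s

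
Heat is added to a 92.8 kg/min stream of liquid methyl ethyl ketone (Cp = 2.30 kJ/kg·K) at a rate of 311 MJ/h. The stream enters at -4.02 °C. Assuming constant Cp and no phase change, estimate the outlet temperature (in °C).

T_out = 20.3 °C

Q = 311 MJ/h = 5183.3 kJ/min
ΔT = Q/(ṁ·Cp) = 5183.3/(92.8×2.30) = 24.285 K
T_out = -4.02 + 24.285 = 20.265 °C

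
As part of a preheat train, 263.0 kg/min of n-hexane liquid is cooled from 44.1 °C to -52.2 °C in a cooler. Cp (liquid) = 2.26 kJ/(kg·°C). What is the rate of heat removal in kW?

Q_c = 954 kW

Q = ṁ·Cp·ΔT = 263.0 × 2.26 × (-52.2 − 44.1) = -57239 kJ/min
Converting: 57239 / 60 s = 953.98 kW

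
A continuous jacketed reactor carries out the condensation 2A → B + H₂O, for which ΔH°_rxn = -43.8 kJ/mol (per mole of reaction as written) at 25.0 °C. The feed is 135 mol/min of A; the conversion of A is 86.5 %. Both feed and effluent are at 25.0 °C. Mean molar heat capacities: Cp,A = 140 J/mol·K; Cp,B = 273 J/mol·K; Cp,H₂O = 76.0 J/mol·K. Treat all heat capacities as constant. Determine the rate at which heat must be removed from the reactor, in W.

Extent of reaction ξ = 0.865 × 135 / 2 = 58.388 mol/min
Reaction term: ξ·ΔH°_rxn = 58.388 × -43.8 = -2557.4 kJ/min
Q = ΔH = -2557.4 kJ/min = -42.623 kW
Heat removed = 42623 W

Q_out = 42600 W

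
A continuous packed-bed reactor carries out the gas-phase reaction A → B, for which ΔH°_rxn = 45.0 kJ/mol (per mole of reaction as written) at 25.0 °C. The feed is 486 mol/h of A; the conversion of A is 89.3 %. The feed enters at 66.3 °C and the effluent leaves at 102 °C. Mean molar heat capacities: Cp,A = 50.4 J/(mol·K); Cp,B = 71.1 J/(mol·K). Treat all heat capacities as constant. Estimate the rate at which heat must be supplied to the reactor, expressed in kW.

Extent of reaction ξ = 0.893 × 486 = 434 mol/h
Reaction term: ξ·ΔH°_rxn = 434 × 45.0 = 19530 kJ/h
Sensible, feed 66.3→25 °C: -1011.6 kJ/h
Outlet flows (mol/h): A 52.002, B 434
Sensible, products 25→102 °C: 2577.8 kJ/h
Q = ΔH = 21096 kJ/h = 5.86 kW
Heat supplied = 5.86 kW

Q_in = 5.86 kW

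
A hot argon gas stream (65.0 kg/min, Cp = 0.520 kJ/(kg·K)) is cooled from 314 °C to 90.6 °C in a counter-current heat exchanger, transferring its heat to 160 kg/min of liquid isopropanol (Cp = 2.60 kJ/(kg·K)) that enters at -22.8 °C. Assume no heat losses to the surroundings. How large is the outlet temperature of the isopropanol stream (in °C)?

Heat released by hot stream: Q = 65.0 × 0.520 × (314 − 90.6) = 7550.9 kJ/min
Energy balance on cold side (adiabatic exchanger): Q = ṁ_c·Cp_c·(T_c,out − T_c,in)
T_c,out = -22.8 + 7550.9/(160 × 2.60) = -4.6487 °C

T_c,out = -4.65 °C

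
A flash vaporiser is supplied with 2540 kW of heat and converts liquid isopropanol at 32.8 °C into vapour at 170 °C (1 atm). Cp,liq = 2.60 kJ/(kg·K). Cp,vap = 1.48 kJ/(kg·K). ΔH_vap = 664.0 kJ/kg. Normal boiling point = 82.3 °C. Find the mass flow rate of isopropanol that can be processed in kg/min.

Δh = 2.60×(82.3−32.8) + 664.0 + 1.48×(170−82.3) = 922.5 kJ/kg
Q = 2540 kW = 2540 kJ/s = 152400 kJ/min
ṁ = Q/Δh = 152400 / 922.5 = 165.2 kg/min

ṁ = 165 kg/min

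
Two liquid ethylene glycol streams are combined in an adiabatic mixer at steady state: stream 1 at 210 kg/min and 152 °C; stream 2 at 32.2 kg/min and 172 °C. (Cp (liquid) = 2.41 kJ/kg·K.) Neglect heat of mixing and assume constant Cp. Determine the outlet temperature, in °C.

Energy balance with Q = 0: Σ ṁᵢCp,ᵢ(T_out − Tᵢ) = 0
Σ ṁᵢCp,ᵢTᵢ = 210×2.41×152 + 32.2×2.41×172 = 90275
Σ ṁᵢCp,ᵢ = 210×2.41 + 32.2×2.41 = 583.7
T_out = 90275 / 583.7 = 154.66 °C

T_out = 155 °C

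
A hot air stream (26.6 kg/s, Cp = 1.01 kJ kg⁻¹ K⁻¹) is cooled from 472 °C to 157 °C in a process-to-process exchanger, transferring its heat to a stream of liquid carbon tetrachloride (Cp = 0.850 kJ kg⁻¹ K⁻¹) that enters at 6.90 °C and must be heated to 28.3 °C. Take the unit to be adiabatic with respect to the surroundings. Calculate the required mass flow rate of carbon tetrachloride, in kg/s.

Heat released by hot stream: Q = 26.6 × 1.01 × (472 − 157) = 8462.8 kJ/s
Energy balance on cold side (adiabatic exchanger): Q = ṁ_c·Cp_c·(T_c,out − T_c,in)
ṁ_c = 8462.8 / [0.850 × (28.3 − 6.90)] = 465.24 kg/s

ṁ_c = 465 kg/s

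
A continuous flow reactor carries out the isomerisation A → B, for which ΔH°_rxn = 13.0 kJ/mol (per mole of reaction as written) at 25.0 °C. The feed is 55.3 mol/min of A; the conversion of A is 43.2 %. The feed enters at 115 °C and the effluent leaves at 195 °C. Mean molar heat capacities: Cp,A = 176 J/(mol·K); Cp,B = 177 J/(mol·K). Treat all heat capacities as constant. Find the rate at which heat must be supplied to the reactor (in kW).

Extent of reaction ξ = 0.432 × 55.3 = 23.89 mol/min
Reaction term: ξ·ΔH°_rxn = 23.89 × 13.0 = 310.56 kJ/min
Sensible, feed 115→25 °C: -875.95 kJ/min
Outlet flows (mol/min): A 31.41, B 23.89
Sensible, products 25→195 °C: 1658.6 kJ/min
Q = ΔH = 1093.3 kJ/min = 18.221 kW
Heat supplied = 18.221 kW

Q_in = 18.2 kW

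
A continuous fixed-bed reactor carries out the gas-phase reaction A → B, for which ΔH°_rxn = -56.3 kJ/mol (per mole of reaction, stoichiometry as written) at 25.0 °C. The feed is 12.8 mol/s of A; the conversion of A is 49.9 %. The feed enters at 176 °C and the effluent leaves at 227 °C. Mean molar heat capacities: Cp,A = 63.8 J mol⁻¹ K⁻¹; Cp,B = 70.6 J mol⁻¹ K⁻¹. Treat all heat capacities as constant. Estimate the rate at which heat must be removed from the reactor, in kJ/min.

Extent of reaction ξ = 0.499 × 12.8 = 6.3872 mol/s
Reaction term: ξ·ΔH°_rxn = 6.3872 × -56.3 = -359.6 kJ/s
Sensible, feed 176→25 °C: -123.31 kJ/s
Outlet flows (mol/s): A 6.4128, B 6.3872
Sensible, products 25→227 °C: 173.73 kJ/s
Q = ΔH = -309.18 kJ/s = -309.18 kW
Heat removed = 18551 kJ/min

Q_out = 18600 kJ/min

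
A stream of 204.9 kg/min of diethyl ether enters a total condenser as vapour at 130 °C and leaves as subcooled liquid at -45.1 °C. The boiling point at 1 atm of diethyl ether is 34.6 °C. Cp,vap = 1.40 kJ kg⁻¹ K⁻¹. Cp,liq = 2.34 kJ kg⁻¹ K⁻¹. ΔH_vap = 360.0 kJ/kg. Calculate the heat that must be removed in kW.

vapour 130→34.6 °C: -133.56 kJ/kg
condensation at 34.6 °C: -360 kJ/kg
liquid 34.6→-45.1 °C: -186.5 kJ/kg
Δh = -133.56 + -360 + -186.5 = -680.06 kJ/kg
Q = ṁ·Δh = 204.9 kg/min × -680.06 kJ/kg = -139340 kJ/min
|Q| = 2322.4 kW

Q_c = 2320 kW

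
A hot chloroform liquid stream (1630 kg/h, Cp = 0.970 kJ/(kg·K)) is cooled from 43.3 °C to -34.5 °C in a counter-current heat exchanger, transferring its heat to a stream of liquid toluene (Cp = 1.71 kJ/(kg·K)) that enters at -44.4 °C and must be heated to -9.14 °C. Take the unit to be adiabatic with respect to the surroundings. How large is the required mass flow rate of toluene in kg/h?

Heat released by hot stream: Q = 1630 × 0.970 × (43.3 − -34.5) = 123010 kJ/h
Energy balance on cold side (adiabatic exchanger): Q = ṁ_c·Cp_c·(T_c,out − T_c,in)
ṁ_c = 123010 / [1.71 × (-9.14 − -44.4)] = 2040.1 kg/h

ṁ_c = 2040 kg/h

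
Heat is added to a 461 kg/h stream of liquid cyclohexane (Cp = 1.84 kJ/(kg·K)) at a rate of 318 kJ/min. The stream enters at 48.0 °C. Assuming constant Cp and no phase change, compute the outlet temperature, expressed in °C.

Q = 318 kJ/min = 19080 kJ/h
ΔT = Q/(ṁ·Cp) = 19080/(461×1.84) = 22.494 K
T_out = 48.0 + 22.494 = 70.494 °C

T_out = 70.5 °C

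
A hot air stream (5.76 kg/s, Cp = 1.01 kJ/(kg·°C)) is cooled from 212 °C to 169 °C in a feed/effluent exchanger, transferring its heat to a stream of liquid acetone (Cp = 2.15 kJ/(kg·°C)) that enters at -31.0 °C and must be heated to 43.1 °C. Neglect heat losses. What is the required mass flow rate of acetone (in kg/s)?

ṁ_c = 1.57 kg/s

Heat released by hot stream: Q = 5.76 × 1.01 × (212 − 169) = 250.16 kJ/s
Energy balance on cold side (adiabatic exchanger): Q = ṁ_c·Cp_c·(T_c,out − T_c,in)
ṁ_c = 250.16 / [2.15 × (43.1 − -31.0)] = 1.5702 kg/s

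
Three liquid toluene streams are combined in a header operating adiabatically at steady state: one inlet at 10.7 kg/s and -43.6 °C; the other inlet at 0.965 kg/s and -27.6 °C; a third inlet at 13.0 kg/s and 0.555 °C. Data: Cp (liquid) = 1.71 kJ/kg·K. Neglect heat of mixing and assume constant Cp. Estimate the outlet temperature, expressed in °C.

T_out = -19.7 °C

Adiabatic, steady state ⇒ Σ ṁᵢCp,ᵢ(T_out − Tᵢ) = 0
T_out = Σ ṁᵢCp,ᵢTᵢ / Σ ṁᵢCp,ᵢ
      = -830.96 / 42.177 = -19.702 °C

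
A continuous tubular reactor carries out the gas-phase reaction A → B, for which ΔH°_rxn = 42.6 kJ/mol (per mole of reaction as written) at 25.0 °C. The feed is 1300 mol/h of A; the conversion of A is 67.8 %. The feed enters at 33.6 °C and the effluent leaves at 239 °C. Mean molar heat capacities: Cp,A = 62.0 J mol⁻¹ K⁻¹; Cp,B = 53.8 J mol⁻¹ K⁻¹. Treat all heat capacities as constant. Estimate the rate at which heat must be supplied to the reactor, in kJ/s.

Extent of reaction ξ = 0.678 × 1300 = 881.4 mol/h
Reaction term: ξ·ΔH°_rxn = 881.4 × 42.6 = 37548 kJ/h
Sensible, feed 33.6→25 °C: -693.16 kJ/h
Outlet flows (mol/h): A 418.6, B 881.4
Sensible, products 25→239 °C: 15702 kJ/h
Q = ΔH = 52556 kJ/h = 14.599 kW
Heat supplied = 14.599 kJ/s

Q_in = 14.6 kJ/s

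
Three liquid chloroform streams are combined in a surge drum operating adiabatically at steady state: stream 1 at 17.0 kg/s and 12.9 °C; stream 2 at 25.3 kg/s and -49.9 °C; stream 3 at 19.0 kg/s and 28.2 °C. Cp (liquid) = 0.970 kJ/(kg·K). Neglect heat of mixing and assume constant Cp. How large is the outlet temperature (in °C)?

T_out = -8.28 °C

Adiabatic, steady state ⇒ Σ ṁᵢCp,ᵢ(T_out − Tᵢ) = 0
Σ ṁᵢCp,ᵢTᵢ = 17.0×0.970×12.9 + 25.3×0.970×-49.9 + 19.0×0.970×28.2 = -492.15
Σ ṁᵢCp,ᵢ = 17.0×0.970 + 25.3×0.970 + 19.0×0.970 = 59.461
T_out = -492.15 / 59.461 = -8.2768 °C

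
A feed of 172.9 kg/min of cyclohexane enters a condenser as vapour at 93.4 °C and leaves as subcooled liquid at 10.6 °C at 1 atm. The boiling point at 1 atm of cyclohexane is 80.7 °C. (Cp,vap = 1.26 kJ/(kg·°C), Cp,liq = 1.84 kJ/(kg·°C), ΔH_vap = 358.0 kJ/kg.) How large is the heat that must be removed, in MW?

vapour 93.4→80.7 °C: -16.002 kJ/kg
condensation at 80.7 °C: -358 kJ/kg
liquid 80.7→10.6 °C: -128.98 kJ/kg
Δh = -16.002 + -358 + -128.98 = -502.99 kJ/kg
Q = ṁ·Δh = 172.9 kg/min × -502.99 kJ/kg = -86966 kJ/min
|Q| = 1449.4 kW = 1.4494 MW

Q_c = 1.45 MW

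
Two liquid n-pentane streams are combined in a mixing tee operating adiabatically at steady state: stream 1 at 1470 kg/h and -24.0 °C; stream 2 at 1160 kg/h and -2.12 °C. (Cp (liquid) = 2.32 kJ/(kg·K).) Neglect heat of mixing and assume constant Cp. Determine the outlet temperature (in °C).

Adiabatic, steady state ⇒ Σ ṁᵢCp,ᵢ(T_out − Tᵢ) = 0
T_out = Σ ṁᵢCp,ᵢTᵢ / Σ ṁᵢCp,ᵢ
      = -87555 / 6101.6 = -14.35 °C

T_out = -14.3 °C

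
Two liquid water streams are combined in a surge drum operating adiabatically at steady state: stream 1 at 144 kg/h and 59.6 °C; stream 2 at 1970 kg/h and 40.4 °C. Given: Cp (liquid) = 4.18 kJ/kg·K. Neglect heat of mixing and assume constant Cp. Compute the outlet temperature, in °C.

Adiabatic, steady state ⇒ Σ ṁᵢCp,ᵢ(T_out − Tᵢ) = 0
T_out = Σ ṁᵢCp,ᵢTᵢ / Σ ṁᵢCp,ᵢ
      = 368550 / 8836.5 = 41.708 °C

T_out = 41.7 °C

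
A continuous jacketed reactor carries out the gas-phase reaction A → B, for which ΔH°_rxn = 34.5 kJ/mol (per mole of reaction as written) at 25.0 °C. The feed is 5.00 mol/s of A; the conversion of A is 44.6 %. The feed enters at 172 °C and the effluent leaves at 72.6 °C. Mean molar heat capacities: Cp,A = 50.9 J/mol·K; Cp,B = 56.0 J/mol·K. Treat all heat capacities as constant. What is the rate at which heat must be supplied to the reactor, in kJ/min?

Q_in = 3130 kJ/min

Extent of reaction ξ = 0.446 × 5.00 = 2.23 mol/s
Reaction term: ξ·ΔH°_rxn = 2.23 × 34.5 = 76.935 kJ/s
Sensible, feed 172→25 °C: -37.411 kJ/s
Outlet flows (mol/s): A 2.77, B 2.23
Sensible, products 25→72.6 °C: 12.656 kJ/s
Q = ΔH = 52.179 kJ/s = 52.179 kW
Heat supplied = 3130.7 kJ/min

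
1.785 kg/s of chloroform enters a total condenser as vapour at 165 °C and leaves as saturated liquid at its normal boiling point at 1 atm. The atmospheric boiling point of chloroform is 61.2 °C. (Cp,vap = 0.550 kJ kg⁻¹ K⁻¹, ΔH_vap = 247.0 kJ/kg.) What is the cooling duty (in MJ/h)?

Q_c = 1950 MJ/h

vapour 165→61.2 °C: -57.09 kJ/kg
condensation at 61.2 °C: -247 kJ/kg
Δh = -57.09 + -247 = -304.09 kJ/kg
Q = ṁ·Δh = 1.785 kg/s × -304.09 kJ/kg = -542.8 kJ/s
|Q| = 542.8 kW = 1954.1 MJ/h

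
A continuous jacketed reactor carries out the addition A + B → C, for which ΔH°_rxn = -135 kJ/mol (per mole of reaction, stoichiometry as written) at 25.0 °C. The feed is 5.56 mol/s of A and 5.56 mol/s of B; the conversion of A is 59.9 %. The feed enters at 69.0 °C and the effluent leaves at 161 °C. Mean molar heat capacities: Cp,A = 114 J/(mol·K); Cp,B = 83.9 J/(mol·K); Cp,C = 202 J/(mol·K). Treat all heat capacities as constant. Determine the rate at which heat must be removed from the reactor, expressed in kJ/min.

Q_out = 20800 kJ/min

Extent of reaction ξ = 0.599 × 5.56 = 3.3304 mol/s
Reaction term: ξ·ΔH°_rxn = 3.3304 × -135 = -449.61 kJ/s
Sensible, feed 69.0→25 °C: -48.414 kJ/s
Outlet flows (mol/s): A 2.2296, B 2.2296, C 3.3304
Sensible, products 25→161 °C: 151.5 kJ/s
Q = ΔH = -346.52 kJ/s = -346.52 kW
Heat removed = 20791 kJ/min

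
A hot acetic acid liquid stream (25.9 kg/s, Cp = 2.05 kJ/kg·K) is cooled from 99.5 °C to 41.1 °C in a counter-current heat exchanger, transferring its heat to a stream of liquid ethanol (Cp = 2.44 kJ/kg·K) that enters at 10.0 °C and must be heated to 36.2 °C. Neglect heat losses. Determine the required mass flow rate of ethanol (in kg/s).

Heat released by hot stream: Q = 25.9 × 2.05 × (99.5 − 41.1) = 3100.7 kJ/s
Energy balance on cold side (adiabatic exchanger): Q = ṁ_c·Cp_c·(T_c,out − T_c,in)
ṁ_c = 3100.7 / [2.44 × (36.2 − 10.0)] = 48.504 kg/s

ṁ_c = 48.5 kg/s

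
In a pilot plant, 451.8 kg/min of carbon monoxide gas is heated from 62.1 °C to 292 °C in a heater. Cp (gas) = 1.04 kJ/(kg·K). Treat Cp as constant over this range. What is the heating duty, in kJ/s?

Q = 1800 kJ/s

Q = ṁ·Cp·ΔT = 451.8 × 1.04 × (292 − 62.1) = 108020 kJ/min
Converting: 108020 / 60 s = 1800.4 kW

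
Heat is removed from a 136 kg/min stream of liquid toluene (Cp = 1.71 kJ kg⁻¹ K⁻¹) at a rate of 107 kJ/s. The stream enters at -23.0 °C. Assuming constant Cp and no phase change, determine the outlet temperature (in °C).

T_out = -50.6 °C

Q = 107 kJ/s = 6420 kJ/min
ΔT = Q/(ṁ·Cp) = 6420/(136×1.71) = 27.606 K
T_out = -23.0 − 27.606 = -50.606 °C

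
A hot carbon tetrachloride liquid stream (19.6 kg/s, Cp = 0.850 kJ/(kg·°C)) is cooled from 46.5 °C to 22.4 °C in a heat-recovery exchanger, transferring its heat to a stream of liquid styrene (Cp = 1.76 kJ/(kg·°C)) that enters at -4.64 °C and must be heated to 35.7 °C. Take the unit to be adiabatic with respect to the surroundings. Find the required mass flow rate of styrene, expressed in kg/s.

Heat released by hot stream: Q = 19.6 × 0.850 × (46.5 − 22.4) = 401.51 kJ/s
Energy balance on cold side (adiabatic exchanger): Q = ṁ_c·Cp_c·(T_c,out − T_c,in)
ṁ_c = 401.51 / [1.76 × (35.7 − -4.64)] = 5.6551 kg/s

ṁ_c = 5.66 kg/s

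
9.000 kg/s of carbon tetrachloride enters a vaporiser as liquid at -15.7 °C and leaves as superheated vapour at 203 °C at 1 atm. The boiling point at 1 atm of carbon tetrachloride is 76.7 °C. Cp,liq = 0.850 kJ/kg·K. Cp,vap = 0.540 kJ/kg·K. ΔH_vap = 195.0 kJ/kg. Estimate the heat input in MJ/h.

Q = 11100 MJ/h

liquid -15.7→76.7 °C: 78.54 kJ/kg
vaporisation at 76.7 °C: 195 kJ/kg
vapour 76.7→203 °C: 68.202 kJ/kg
Δh = 78.54 + 195 + 68.202 = 341.74 kJ/kg
Q = ṁ·Δh = 9.000 kg/s × 341.74 kJ/kg = 3075.7 kJ/s
|Q| = 3075.7 kW = 11072 MJ/h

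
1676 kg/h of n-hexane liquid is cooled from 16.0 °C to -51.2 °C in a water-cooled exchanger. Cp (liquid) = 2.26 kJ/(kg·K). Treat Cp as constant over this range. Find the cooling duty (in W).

Q_c = 70700 W

Q = ṁ·Cp·ΔT = 1676 × 2.26 × (-51.2 − 16.0) = -254540 kJ/h
Converting: 254540 / 3600 s = 70.705 kW
Cooling duty = 70705 W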